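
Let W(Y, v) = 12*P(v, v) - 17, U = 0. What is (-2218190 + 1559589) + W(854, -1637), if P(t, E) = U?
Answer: -658618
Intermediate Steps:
P(t, E) = 0
W(Y, v) = -17 (W(Y, v) = 12*0 - 17 = 0 - 17 = -17)
(-2218190 + 1559589) + W(854, -1637) = (-2218190 + 1559589) - 17 = -658601 - 17 = -658618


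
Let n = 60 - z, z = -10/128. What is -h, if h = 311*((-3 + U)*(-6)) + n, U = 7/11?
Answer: -3147319/704 ≈ -4470.6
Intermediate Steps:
z = -5/64 (z = -10*1/128 = -5/64 ≈ -0.078125)
U = 7/11 (U = 7*(1/11) = 7/11 ≈ 0.63636)
n = 3845/64 (n = 60 - 1*(-5/64) = 60 + 5/64 = 3845/64 ≈ 60.078)
h = 3147319/704 (h = 311*((-3 + 7/11)*(-6)) + 3845/64 = 311*(-26/11*(-6)) + 3845/64 = 311*(156/11) + 3845/64 = 48516/11 + 3845/64 = 3147319/704 ≈ 4470.6)
-h = -1*3147319/704 = -3147319/704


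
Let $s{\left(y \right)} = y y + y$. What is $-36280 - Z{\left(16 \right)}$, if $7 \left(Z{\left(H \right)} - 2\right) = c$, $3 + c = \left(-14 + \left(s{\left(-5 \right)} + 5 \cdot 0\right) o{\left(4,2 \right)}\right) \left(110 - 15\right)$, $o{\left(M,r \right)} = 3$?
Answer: $- \frac{258341}{7} \approx -36906.0$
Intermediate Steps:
$s{\left(y \right)} = y + y^{2}$ ($s{\left(y \right)} = y^{2} + y = y + y^{2}$)
$c = 4367$ ($c = -3 + \left(-14 + \left(- 5 \left(1 - 5\right) + 5 \cdot 0\right) 3\right) \left(110 - 15\right) = -3 + \left(-14 + \left(\left(-5\right) \left(-4\right) + 0\right) 3\right) 95 = -3 + \left(-14 + \left(20 + 0\right) 3\right) 95 = -3 + \left(-14 + 20 \cdot 3\right) 95 = -3 + \left(-14 + 60\right) 95 = -3 + 46 \cdot 95 = -3 + 4370 = 4367$)
$Z{\left(H \right)} = \frac{4381}{7}$ ($Z{\left(H \right)} = 2 + \frac{1}{7} \cdot 4367 = 2 + \frac{4367}{7} = \frac{4381}{7}$)
$-36280 - Z{\left(16 \right)} = -36280 - \frac{4381}{7} = - \frac{258341}{7}$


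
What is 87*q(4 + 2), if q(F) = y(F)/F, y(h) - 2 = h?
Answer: 116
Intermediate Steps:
y(h) = 2 + h
q(F) = (2 + F)/F
87*q(4 + 2) = 87*((2 + (4 + 2))/(4 + 2)) = 87*((2 + 6)/6) = 87*((⅙)*8) = 87*(4/3) = 116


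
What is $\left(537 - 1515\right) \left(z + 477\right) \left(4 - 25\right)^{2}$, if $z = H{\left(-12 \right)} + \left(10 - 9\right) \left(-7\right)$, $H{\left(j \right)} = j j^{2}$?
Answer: $542572884$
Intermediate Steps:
$H{\left(j \right)} = j^{3}$
$z = -1735$ ($z = \left(-12\right)^{3} + \left(10 - 9\right) \left(-7\right) = -1728 + 1 \left(-7\right) = -1728 - 7 = -1735$)
$\left(537 - 1515\right) \left(z + 477\right) \left(4 - 25\right)^{2} = \left(537 - 1515\right) \left(-1735 + 477\right) \left(4 - 25\right)^{2} = \left(-978\right) \left(-1258\right) \left(-21\right)^{2} = 1230324 \cdot 441 = 542572884$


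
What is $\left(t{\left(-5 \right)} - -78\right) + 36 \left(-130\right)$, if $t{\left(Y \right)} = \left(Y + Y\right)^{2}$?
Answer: $-4502$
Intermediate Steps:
$t{\left(Y \right)} = 4 Y^{2}$ ($t{\left(Y \right)} = \left(2 Y\right)^{2} = 4 Y^{2}$)
$\left(t{\left(-5 \right)} - -78\right) + 36 \left(-130\right) = \left(4 \left(-5\right)^{2} - -78\right) + 36 \left(-130\right) = \left(4 \cdot 25 + 78\right) - 4680 = \left(100 + 78\right) - 4680 = 178 - 4680 = -4502$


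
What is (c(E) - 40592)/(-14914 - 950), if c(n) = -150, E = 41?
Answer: 20371/7932 ≈ 2.5682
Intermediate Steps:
(c(E) - 40592)/(-14914 - 950) = (-150 - 40592)/(-14914 - 950) = -40742/(-15864) = -40742*(-1/15864) = 20371/7932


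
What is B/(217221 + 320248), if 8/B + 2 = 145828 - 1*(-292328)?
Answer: 4/117747096113 ≈ 3.3971e-11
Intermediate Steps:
B = 4/219077 (B = 8/(-2 + (145828 - 1*(-292328))) = 8/(-2 + (145828 + 292328)) = 8/(-2 + 438156) = 8/438154 = 8*(1/438154) = 4/219077 ≈ 1.8258e-5)
B/(217221 + 320248) = 4/(219077*(217221 + 320248)) = (4/219077)/537469 = (4/219077)*(1/537469) = 4/117747096113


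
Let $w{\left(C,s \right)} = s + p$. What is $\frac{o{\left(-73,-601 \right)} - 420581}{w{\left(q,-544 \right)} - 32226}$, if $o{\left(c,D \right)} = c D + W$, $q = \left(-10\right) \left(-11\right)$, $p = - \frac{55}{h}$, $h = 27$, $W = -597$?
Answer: $\frac{2037447}{176969} \approx 11.513$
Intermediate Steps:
$p = - \frac{55}{27} \approx -2.037$
$q = 110$
$o{\left(c,D \right)} = -597 + D c$ ($o{\left(c,D \right)} = c D - 597 = D c - 597 = -597 + D c$)
$w{\left(C,s \right)} = - \frac{55}{27} + s$ ($w{\left(C,s \right)} = s - \frac{55}{27} = - \frac{55}{27} + s$)
$\frac{o{\left(-73,-601 \right)} - 420581}{w{\left(q,-544 \right)} - 32226} = \frac{\left(-597 - -43873\right) - 420581}{\left(- \frac{55}{27} - 544\right) - 32226} = \frac{\left(-597 + 43873\right) - 420581}{- \frac{14743}{27} - 32226} = \frac{43276 - 420581}{- \frac{884845}{27}} = \left(-377305\right) \left(- \frac{27}{884845}\right) = \frac{2037447}{176969}$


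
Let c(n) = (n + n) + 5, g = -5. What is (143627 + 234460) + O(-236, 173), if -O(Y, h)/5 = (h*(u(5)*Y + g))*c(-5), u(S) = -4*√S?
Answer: 356462 + 4082800*√5 ≈ 9.4859e+6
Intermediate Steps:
c(n) = 5 + 2*n (c(n) = 2*n + 5 = 5 + 2*n)
O(Y, h) = 25*h*(-5 - 4*Y*√5) (O(Y, h) = -5*h*((-4*√5)*Y - 5)*(5 + 2*(-5)) = -5*h*(-4*Y*√5 - 5)*(5 - 10) = -5*h*(-5 - 4*Y*√5)*(-5) = -(-25)*h*(-5 - 4*Y*√5) = 25*h*(-5 - 4*Y*√5))
(143627 + 234460) + O(-236, 173) = (143627 + 234460) + 25*173*(-5 - 4*(-236)*√5) = 378087 + 25*173*(-5 + 944*√5) = 378087 + (-21625 + 4082800*√5) = 356462 + 4082800*√5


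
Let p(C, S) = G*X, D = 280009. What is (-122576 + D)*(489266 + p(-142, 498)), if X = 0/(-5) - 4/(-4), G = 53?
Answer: 77034958127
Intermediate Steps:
X = 1 (X = 0*(-1/5) - 4*(-1/4) = 0 + 1 = 1)
p(C, S) = 53 (p(C, S) = 53*1 = 53)
(-122576 + D)*(489266 + p(-142, 498)) = (-122576 + 280009)*(489266 + 53) = 157433*489319 = 77034958127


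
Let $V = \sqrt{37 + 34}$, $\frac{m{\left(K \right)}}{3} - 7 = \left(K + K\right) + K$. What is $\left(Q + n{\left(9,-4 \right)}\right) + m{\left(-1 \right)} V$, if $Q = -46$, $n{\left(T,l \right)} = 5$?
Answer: $-41 + 12 \sqrt{71} \approx 60.114$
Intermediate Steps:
$m{\left(K \right)} = 21 + 9 K$ ($m{\left(K \right)} = 21 + 3 \left(\left(K + K\right) + K\right) = 21 + 3 \left(2 K + K\right) = 21 + 3 \cdot 3 K = 21 + 9 K$)
$V = \sqrt{71} \approx 8.4261$
$\left(Q + n{\left(9,-4 \right)}\right) + m{\left(-1 \right)} V = \left(-46 + 5\right) + \left(21 + 9 \left(-1\right)\right) \sqrt{71} = -41 + \left(21 - 9\right) \sqrt{71} = -41 + 12 \sqrt{71}$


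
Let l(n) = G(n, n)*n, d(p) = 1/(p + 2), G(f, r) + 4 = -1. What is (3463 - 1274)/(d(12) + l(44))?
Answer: -30646/3079 ≈ -9.9532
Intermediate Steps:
G(f, r) = -5 (G(f, r) = -4 - 1 = -5)
d(p) = 1/(2 + p)
l(n) = -5*n
(3463 - 1274)/(d(12) + l(44)) = (3463 - 1274)/(1/(2 + 12) - 5*44) = 2189/(1/14 - 220) = 2189/(-3079/14) = 2189*(-14/3079) = -30646/3079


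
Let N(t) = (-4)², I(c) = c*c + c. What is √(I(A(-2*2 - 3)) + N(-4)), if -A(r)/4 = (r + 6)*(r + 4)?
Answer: 2*√37 ≈ 12.166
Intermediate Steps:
A(r) = -4*(4 + r)*(6 + r) (A(r) = -4*(r + 6)*(r + 4) = -4*(6 + r)*(4 + r) = -4*(4 + r)*(6 + r))
I(c) = c + c² (I(c) = c² + c = c + c²)
N(t) = 16
√(I(A(-2*2 - 3)) + N(-4)) = √((-96 - 40*(-2*2 - 3) - 4*(-2*2 - 3)²)*(1 + (-96 - 40*(-2*2 - 3) - 4*(-2*2 - 3)²)) + 16) = √((-96 - 40*(-4 - 3) - 4*(-4 - 3)²)*(1 + (-96 - 40*(-4 - 3) - 4*(-4 - 3)²)) + 16) = √((-96 - 40*(-7) - 4*(-7)²)*(1 + (-96 - 40*(-7) - 4*(-7)²)) + 16) = √((-96 + 280 - 4*49)*(1 + (-96 + 280 - 4*49)) + 16) = √((-96 + 280 - 196)*(1 + (-96 + 280 - 196)) + 16) = √(-12*(1 - 12) + 16) = √(-12*(-11) + 16) = √(132 + 16) = √148 = 2*√37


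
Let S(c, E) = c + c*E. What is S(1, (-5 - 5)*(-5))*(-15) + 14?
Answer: -751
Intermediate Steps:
S(c, E) = c + E*c
S(1, (-5 - 5)*(-5))*(-15) + 14 = (1*(1 + (-5 - 5)*(-5)))*(-15) + 14 = (1*(1 - 10*(-5)))*(-15) + 14 = (1*(1 + 50))*(-15) + 14 = (1*51)*(-15) + 14 = 51*(-15) + 14 = -765 + 14 = -751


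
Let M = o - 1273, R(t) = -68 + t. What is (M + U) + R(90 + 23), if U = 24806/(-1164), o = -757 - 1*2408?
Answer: -2569129/582 ≈ -4414.3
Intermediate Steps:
o = -3165 (o = -757 - 2408 = -3165)
M = -4438 (M = -3165 - 1273 = -4438)
U = -12403/582 (U = 24806*(-1/1164) = -12403/582 ≈ -21.311)
(M + U) + R(90 + 23) = (-4438 - 12403/582) + (-68 + (90 + 23)) = -2595319/582 + (-68 + 113) = -2595319/582 + 45 = -2569129/582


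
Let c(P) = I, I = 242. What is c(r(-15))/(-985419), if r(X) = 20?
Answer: -242/985419 ≈ -0.00024558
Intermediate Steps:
c(P) = 242
c(r(-15))/(-985419) = 242/(-985419) = 242*(-1/985419) = -242/985419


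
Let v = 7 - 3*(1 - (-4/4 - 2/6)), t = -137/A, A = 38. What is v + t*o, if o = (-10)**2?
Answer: -6850/19 ≈ -360.53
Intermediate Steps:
o = 100
t = -137/38 ≈ -3.6053
v = 0 (v = 7 - 3*(1 - (-4*1/4 - 2*1/6)) = 7 - 3*(1 - (-1 - 1/3)) = 7 - 3*(1 - 1*(-4/3)) = 7 - 3*(1 + 4/3) = 7 - 3*7/3 = 7 - 7 = 0)
v + t*o = 0 - 137/38*100 = 0 - 6850/19 = -6850/19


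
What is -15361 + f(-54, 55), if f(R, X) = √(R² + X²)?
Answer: -15361 + √5941 ≈ -15284.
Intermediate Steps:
-15361 + f(-54, 55) = -15361 + √((-54)² + 55²) = -15361 + √(2916 + 3025) = -15361 + √5941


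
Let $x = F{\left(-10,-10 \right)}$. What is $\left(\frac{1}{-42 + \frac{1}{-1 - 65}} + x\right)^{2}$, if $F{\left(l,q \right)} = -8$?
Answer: $\frac{495062500}{7689529} \approx 64.381$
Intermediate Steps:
$x = -8$
$\left(\frac{1}{-42 + \frac{1}{-1 - 65}} + x\right)^{2} = \left(\frac{1}{-42 + \frac{1}{-1 - 65}} - 8\right)^{2} = \left(\frac{1}{-42 + \frac{1}{-66}} - 8\right)^{2} = \left(\frac{1}{-42 - \frac{1}{66}} - 8\right)^{2} = \left(\frac{1}{- \frac{2773}{66}} - 8\right)^{2} = \left(- \frac{66}{2773} - 8\right)^{2} = \left(- \frac{22250}{2773}\right)^{2} = \frac{495062500}{7689529}$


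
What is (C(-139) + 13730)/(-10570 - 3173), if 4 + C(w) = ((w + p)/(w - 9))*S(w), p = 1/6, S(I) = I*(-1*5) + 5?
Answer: -3192947/3050946 ≈ -1.0465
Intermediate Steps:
S(I) = 5 - 5*I (S(I) = I*(-5) + 5 = -5*I + 5 = 5 - 5*I)
p = ⅙ ≈ 0.16667
C(w) = -4 + (5 - 5*w)*(⅙ + w)/(-9 + w) (C(w) = -4 + ((w + ⅙)/(w - 9))*(5 - 5*w) = -4 + ((⅙ + w)/(-9 + w))*(5 - 5*w) = -4 + (5 - 5*w)*(⅙ + w)/(-9 + w))
(C(-139) + 13730)/(-10570 - 3173) = ((221 - 139 - 30*(-139)²)/(6*(-9 - 139)) + 13730)/(-10570 - 3173) = ((⅙)*(221 - 139 - 30*19321)/(-148) + 13730)/(-13743) = ((⅙)*(-1/148)*(221 - 139 - 579630) + 13730)*(-1/13743) = ((⅙)*(-1/148)*(-579548) + 13730)*(-1/13743) = (144887/222 + 13730)*(-1/13743) = (3192947/222)*(-1/13743) = -3192947/3050946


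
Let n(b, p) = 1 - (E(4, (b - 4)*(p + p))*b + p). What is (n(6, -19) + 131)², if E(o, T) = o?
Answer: 16129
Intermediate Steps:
n(b, p) = 1 - p - 4*b (n(b, p) = 1 - (4*b + p) = 1 - (p + 4*b) = 1 + (-p - 4*b) = 1 - p - 4*b)
(n(6, -19) + 131)² = ((1 - 1*(-19) - 4*6) + 131)² = ((1 + 19 - 24) + 131)² = (-4 + 131)² = 127² = 16129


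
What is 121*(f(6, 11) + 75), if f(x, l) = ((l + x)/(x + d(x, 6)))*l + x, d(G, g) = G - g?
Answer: 81433/6 ≈ 13572.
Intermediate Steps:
f(x, l) = x + l*(l + x)/(-6 + 2*x) (f(x, l) = ((l + x)/(x + (x - 1*6)))*l + x = ((l + x)/(x + (x - 6)))*l + x = ((l + x)/(x + (-6 + x)))*l + x = ((l + x)/(-6 + 2*x))*l + x = l*(l + x)/(-6 + 2*x) + x = x + l*(l + x)/(-6 + 2*x))
121*(f(6, 11) + 75) = 121*((11**2 + 6**2 + 11*6 + 6*(-6 + 6))/(2*(-3 + 6)) + 75) = 121*((1/2)*(121 + 36 + 66 + 6*0)/3 + 75) = 121*((1/2)*(1/3)*(121 + 36 + 66 + 0) + 75) = 121*((1/2)*(1/3)*223 + 75) = 121*(223/6 + 75) = 121*(673/6) = 81433/6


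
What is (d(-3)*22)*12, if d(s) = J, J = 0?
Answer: 0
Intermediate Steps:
d(s) = 0
(d(-3)*22)*12 = (0*22)*12 = 0*12 = 0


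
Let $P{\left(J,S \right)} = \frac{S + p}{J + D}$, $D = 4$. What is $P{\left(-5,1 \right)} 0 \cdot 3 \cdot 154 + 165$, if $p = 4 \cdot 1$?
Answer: $165$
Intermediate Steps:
$p = 4$
$P{\left(J,S \right)} = \frac{4 + S}{4 + J}$ ($P{\left(J,S \right)} = \frac{S + 4}{J + 4} = \frac{4 + S}{4 + J}$)
$P{\left(-5,1 \right)} 0 \cdot 3 \cdot 154 + 165 = \frac{4 + 1}{4 - 5} \cdot 0 \cdot 3 \cdot 154 + 165 = \frac{1}{-1} \cdot 5 \cdot 0 \cdot 3 \cdot 154 + 165 = \left(-1\right) 5 \cdot 0 \cdot 3 \cdot 154 + 165 = \left(-5\right) 0 \cdot 3 \cdot 154 + 165 = 0 \cdot 3 \cdot 154 + 165 = 0 \cdot 154 + 165 = 0 + 165 = 165$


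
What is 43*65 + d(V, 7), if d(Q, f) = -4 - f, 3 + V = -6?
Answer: 2784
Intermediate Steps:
V = -9 (V = -3 - 6 = -9)
43*65 + d(V, 7) = 43*65 + (-4 - 1*7) = 2795 + (-4 - 7) = 2795 - 11 = 2784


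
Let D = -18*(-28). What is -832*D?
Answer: -419328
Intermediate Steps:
D = 504
-832*D = -832*504 = -419328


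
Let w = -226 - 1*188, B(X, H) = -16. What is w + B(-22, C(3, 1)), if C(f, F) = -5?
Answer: -430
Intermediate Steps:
w = -414 (w = -226 - 188 = -414)
w + B(-22, C(3, 1)) = -414 - 16 = -430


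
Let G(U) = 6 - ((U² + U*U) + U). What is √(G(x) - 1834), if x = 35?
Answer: I*√4313 ≈ 65.673*I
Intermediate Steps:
G(U) = 6 - U - 2*U² (G(U) = 6 - ((U² + U²) + U) = 6 - (2*U² + U) = 6 - (U + 2*U²) = 6 + (-U - 2*U²) = 6 - U - 2*U²)
√(G(x) - 1834) = √((6 - 1*35 - 2*35²) - 1834) = √((6 - 35 - 2*1225) - 1834) = √((6 - 35 - 2450) - 1834) = √(-2479 - 1834) = √(-4313) = I*√4313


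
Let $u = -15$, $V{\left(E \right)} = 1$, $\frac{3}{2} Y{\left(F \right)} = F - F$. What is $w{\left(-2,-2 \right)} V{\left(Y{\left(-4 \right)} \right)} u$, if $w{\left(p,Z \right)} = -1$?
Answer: $15$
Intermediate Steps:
$Y{\left(F \right)} = 0$ ($Y{\left(F \right)} = \frac{2 \left(F - F\right)}{3} = \frac{2}{3} \cdot 0 = 0$)
$w{\left(-2,-2 \right)} V{\left(Y{\left(-4 \right)} \right)} u = \left(-1\right) 1 \left(-15\right) = \left(-1\right) \left(-15\right) = 15$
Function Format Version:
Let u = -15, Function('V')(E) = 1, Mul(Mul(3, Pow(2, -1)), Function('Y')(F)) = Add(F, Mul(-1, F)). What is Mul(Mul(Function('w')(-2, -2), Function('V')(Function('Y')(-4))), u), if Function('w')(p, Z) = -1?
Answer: 15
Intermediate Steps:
Function('Y')(F) = 0 (Function('Y')(F) = Mul(Rational(2, 3), Add(F, Mul(-1, F))) = Mul(Rational(2, 3), 0) = 0)
Mul(Mul(Function('w')(-2, -2), Function('V')(Function('Y')(-4))), u) = Mul(Mul(-1, 1), -15) = Mul(-1, -15) = 15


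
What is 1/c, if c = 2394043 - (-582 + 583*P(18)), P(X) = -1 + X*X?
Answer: 1/2206316 ≈ 4.5324e-7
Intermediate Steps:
P(X) = -1 + X**2
c = 2206316 (c = 2394043 - (-582 + 583*(-1 + 18**2)) = 2394043 - (-582 + 583*(-1 + 324)) = 2394043 - (-582 + 583*323) = 2394043 - (-582 + 188309) = 2394043 - 1*187727 = 2394043 - 187727 = 2206316)
1/c = 1/2206316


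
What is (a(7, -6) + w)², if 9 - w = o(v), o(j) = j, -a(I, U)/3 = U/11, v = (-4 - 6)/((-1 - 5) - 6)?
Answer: 418609/4356 ≈ 96.099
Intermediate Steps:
v = ⅚ (v = -10/(-6 - 6) = -10/(-12) = -10*(-1/12) = ⅚ ≈ 0.83333)
a(I, U) = -3*U/11
w = 49/6 (w = 9 - 1*⅚ = 9 - ⅚ = 49/6 ≈ 8.1667)
(a(7, -6) + w)² = (-3/11*(-6) + 49/6)² = (18/11 + 49/6)² = (647/66)² = 418609/4356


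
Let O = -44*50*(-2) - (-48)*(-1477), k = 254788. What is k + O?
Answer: 188292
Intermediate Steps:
O = -66496 (O = -2200*(-2) - 1*70896 = 4400 - 70896 = -66496)
k + O = 254788 - 66496 = 188292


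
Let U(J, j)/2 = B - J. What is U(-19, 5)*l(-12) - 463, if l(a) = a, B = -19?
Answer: -463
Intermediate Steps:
U(J, j) = -38 - 2*J (U(J, j) = 2*(-19 - J) = -38 - 2*J)
U(-19, 5)*l(-12) - 463 = (-38 - 2*(-19))*(-12) - 463 = (-38 + 38)*(-12) - 463 = 0*(-12) - 463 = 0 - 463 = -463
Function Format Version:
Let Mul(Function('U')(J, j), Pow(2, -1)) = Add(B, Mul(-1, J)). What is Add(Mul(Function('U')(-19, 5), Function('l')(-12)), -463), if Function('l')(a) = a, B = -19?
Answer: -463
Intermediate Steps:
Function('U')(J, j) = Add(-38, Mul(-2, J)) (Function('U')(J, j) = Mul(2, Add(-19, Mul(-1, J))) = Add(-38, Mul(-2, J)))
Add(Mul(Function('U')(-19, 5), Function('l')(-12)), -463) = Add(Mul(Add(-38, Mul(-2, -19)), -12), -463) = Add(Mul(Add(-38, 38), -12), -463) = Add(Mul(0, -12), -463) = Add(0, -463) = -463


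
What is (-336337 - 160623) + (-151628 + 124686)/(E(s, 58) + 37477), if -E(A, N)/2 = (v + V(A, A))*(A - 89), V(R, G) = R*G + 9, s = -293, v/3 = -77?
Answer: -32529264751742/65456505 ≈ -4.9696e+5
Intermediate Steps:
v = -231 (v = 3*(-77) = -231)
V(R, G) = 9 + G*R (V(R, G) = G*R + 9 = 9 + G*R)
E(A, N) = -2*(-222 + A²)*(-89 + A) (E(A, N) = -2*(-231 + (9 + A*A))*(A - 89) = -2*(-231 + (9 + A²))*(-89 + A) = -2*(-222 + A²)*(-89 + A))
(-336337 - 160623) + (-151628 + 124686)/(E(s, 58) + 37477) = (-336337 - 160623) + (-151628 + 124686)/((-39516 - 2*(-293)³ + 178*(-293)² + 444*(-293)) + 37477) = -496960 - 26942/((-39516 - 2*(-25153757) + 178*85849 - 130092) + 37477) = -496960 - 26942/((-39516 + 50307514 + 15281122 - 130092) + 37477) = -496960 - 26942/(65419028 + 37477) = -496960 - 26942/65456505 = -32529264751742/65456505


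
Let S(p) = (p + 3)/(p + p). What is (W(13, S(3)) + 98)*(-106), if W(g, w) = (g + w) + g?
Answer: -13250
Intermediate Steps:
S(p) = (3 + p)/(2*p) (S(p) = (3 + p)/((2*p)) = (3 + p)*(1/(2*p)) = (3 + p)/(2*p))
W(g, w) = w + 2*g
(W(13, S(3)) + 98)*(-106) = (((1/2)*(3 + 3)/3 + 2*13) + 98)*(-106) = (((1/2)*(1/3)*6 + 26) + 98)*(-106) = ((1 + 26) + 98)*(-106) = (27 + 98)*(-106) = 125*(-106) = -13250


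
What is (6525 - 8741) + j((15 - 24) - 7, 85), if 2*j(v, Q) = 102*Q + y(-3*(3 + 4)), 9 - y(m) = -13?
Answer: 2130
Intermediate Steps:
y(m) = 22 (y(m) = 9 - 1*(-13) = 9 + 13 = 22)
j(v, Q) = 11 + 51*Q (j(v, Q) = (102*Q + 22)/2 = (22 + 102*Q)/2 = 11 + 51*Q)
(6525 - 8741) + j((15 - 24) - 7, 85) = (6525 - 8741) + (11 + 51*85) = -2216 + (11 + 4335) = -2216 + 4346 = 2130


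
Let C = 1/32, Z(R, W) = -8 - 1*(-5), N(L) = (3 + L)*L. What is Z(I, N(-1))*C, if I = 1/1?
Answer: -3/32 ≈ -0.093750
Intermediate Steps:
N(L) = L*(3 + L)
I = 1
Z(R, W) = -3 (Z(R, W) = -8 + 5 = -3)
C = 1/32 ≈ 0.031250
Z(I, N(-1))*C = -3*1/32 = -3/32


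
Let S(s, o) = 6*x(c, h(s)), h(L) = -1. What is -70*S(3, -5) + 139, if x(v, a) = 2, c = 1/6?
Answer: -701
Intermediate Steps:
c = ⅙ ≈ 0.16667
S(s, o) = 12 (S(s, o) = 6*2 = 12)
-70*S(3, -5) + 139 = -70*12 + 139 = -840 + 139 = -701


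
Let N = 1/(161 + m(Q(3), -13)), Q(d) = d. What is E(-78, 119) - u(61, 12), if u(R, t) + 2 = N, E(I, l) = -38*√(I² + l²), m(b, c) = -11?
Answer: 299/150 - 38*√20245 ≈ -5404.8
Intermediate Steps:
N = 1/150 (N = 1/(161 - 11) = 1/150 ≈ 0.0066667)
u(R, t) = -299/150 (u(R, t) = -2 + 1/150 = -299/150)
E(-78, 119) - u(61, 12) = -38*√((-78)² + 119²) - 1*(-299/150) = -38*√(6084 + 14161) + 299/150 = -38*√20245 + 299/150 = 299/150 - 38*√20245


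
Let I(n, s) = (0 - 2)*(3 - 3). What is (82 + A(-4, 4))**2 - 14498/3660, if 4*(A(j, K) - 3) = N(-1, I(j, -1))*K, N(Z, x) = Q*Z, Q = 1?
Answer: 12905231/1830 ≈ 7052.0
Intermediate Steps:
I(n, s) = 0 (I(n, s) = -2*0 = 0)
N(Z, x) = Z (N(Z, x) = 1*Z = Z)
A(j, K) = 3 - K/4 (A(j, K) = 3 + (-K)/4 = 3 - K/4)
(82 + A(-4, 4))**2 - 14498/3660 = (82 + (3 - 1/4*4))**2 - 14498/3660 = (82 + (3 - 1))**2 - 14498/3660 = (82 + 2)**2 - 1*7249/1830 = 84**2 - 7249/1830 = 7056 - 7249/1830 = 12905231/1830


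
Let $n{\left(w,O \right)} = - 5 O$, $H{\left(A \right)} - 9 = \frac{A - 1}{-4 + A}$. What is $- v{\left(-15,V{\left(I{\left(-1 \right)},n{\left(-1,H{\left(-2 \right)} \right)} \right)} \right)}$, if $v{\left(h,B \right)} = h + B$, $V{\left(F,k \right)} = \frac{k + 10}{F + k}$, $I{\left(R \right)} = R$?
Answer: $\frac{1380}{97} \approx 14.227$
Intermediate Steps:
$H{\left(A \right)} = 9 + \frac{-1 + A}{-4 + A}$ ($H{\left(A \right)} = 9 + \frac{A - 1}{-4 + A} = 9 + \frac{-1 + A}{-4 + A}$)
$V{\left(F,k \right)} = \frac{10 + k}{F + k}$
$v{\left(h,B \right)} = B + h$
$- v{\left(-15,V{\left(I{\left(-1 \right)},n{\left(-1,H{\left(-2 \right)} \right)} \right)} \right)} = - (\frac{10 - 5 \frac{-37 + 10 \left(-2\right)}{-4 - 2}}{-1 - 5 \frac{-37 + 10 \left(-2\right)}{-4 - 2}} - 15) = - (\frac{10 - 5 \frac{-37 - 20}{-6}}{-1 - 5 \frac{-37 - 20}{-6}} - 15) = - (\frac{10 - 5 \left(\left(- \frac{1}{6}\right) \left(-57\right)\right)}{-1 - 5 \left(\left(- \frac{1}{6}\right) \left(-57\right)\right)} - 15) = - (\frac{10 - \frac{95}{2}}{-1 - \frac{95}{2}} - 15) = - (\frac{1}{- \frac{97}{2}} \left(- \frac{75}{2}\right) - 15) = - (\left(- \frac{2}{97}\right) \left(- \frac{75}{2}\right) - 15) = - (\frac{75}{97} - 15) = \left(-1\right) \left(- \frac{1380}{97}\right) = \frac{1380}{97}$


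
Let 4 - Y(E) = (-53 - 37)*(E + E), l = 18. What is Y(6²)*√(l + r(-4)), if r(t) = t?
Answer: 6484*√14 ≈ 24261.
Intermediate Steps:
Y(E) = 4 + 180*E (Y(E) = 4 - (-53 - 37)*(E + E) = 4 - (-90)*2*E = 4 - (-180)*E = 4 + 180*E)
Y(6²)*√(l + r(-4)) = (4 + 180*6²)*√(18 - 4) = (4 + 180*36)*√14 = (4 + 6480)*√14 = 6484*√14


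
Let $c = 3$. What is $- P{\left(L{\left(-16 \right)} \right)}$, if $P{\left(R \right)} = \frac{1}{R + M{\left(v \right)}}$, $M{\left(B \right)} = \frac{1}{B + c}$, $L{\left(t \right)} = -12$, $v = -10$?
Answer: $\frac{7}{85} \approx 0.082353$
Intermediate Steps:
$M{\left(B \right)} = \frac{1}{3 + B}$ ($M{\left(B \right)} = \frac{1}{B + 3} = \frac{1}{3 + B}$)
$P{\left(R \right)} = \frac{1}{- \frac{1}{7} + R}$ ($P{\left(R \right)} = \frac{1}{R + \frac{1}{3 - 10}} = \frac{1}{R + \frac{1}{-7}} = \frac{1}{R - \frac{1}{7}} = \frac{1}{- \frac{1}{7} + R}$)
$- P{\left(L{\left(-16 \right)} \right)} = - \frac{7}{-1 + 7 \left(-12\right)} = - \frac{7}{-1 - 84} = - \frac{7}{-85} = - \frac{7 \left(-1\right)}{85} = \left(-1\right) \left(- \frac{7}{85}\right) = \frac{7}{85}$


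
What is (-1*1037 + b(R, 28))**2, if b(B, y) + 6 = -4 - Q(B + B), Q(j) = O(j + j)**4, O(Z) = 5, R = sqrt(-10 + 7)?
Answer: 2795584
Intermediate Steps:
R = I*sqrt(3) (R = sqrt(-3) = I*sqrt(3) ≈ 1.732*I)
Q(j) = 625 (Q(j) = 5**4 = 625)
b(B, y) = -635 (b(B, y) = -6 + (-4 - 1*625) = -6 + (-4 - 625) = -6 - 629 = -635)
(-1*1037 + b(R, 28))**2 = (-1*1037 - 635)**2 = (-1037 - 635)**2 = (-1672)**2 = 2795584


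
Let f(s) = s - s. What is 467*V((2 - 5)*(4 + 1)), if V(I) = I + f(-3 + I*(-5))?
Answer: -7005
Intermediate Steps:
f(s) = 0
V(I) = I (V(I) = I + 0 = I)
467*V((2 - 5)*(4 + 1)) = 467*((2 - 5)*(4 + 1)) = 467*(-3*5) = 467*(-15) = -7005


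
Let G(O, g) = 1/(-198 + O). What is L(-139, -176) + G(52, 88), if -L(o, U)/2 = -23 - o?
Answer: -33873/146 ≈ -232.01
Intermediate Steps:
L(o, U) = 46 + 2*o (L(o, U) = -2*(-23 - o) = 46 + 2*o)
L(-139, -176) + G(52, 88) = (46 + 2*(-139)) + 1/(-198 + 52) = (46 - 278) + 1/(-146) = -232 - 1/146 = -33873/146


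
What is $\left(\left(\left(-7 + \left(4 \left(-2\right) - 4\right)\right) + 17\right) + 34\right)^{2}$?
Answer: $1024$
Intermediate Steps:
$\left(\left(\left(-7 + \left(4 \left(-2\right) - 4\right)\right) + 17\right) + 34\right)^{2} = \left(\left(\left(-7 - 12\right) + 17\right) + 34\right)^{2} = \left(\left(-19 + 17\right) + 34\right)^{2} = \left(-2 + 34\right)^{2} = 32^{2} = 1024$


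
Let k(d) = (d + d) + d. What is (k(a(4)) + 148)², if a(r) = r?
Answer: 25600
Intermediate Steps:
k(d) = 3*d (k(d) = 2*d + d = 3*d)
(k(a(4)) + 148)² = (3*4 + 148)² = (12 + 148)² = 160² = 25600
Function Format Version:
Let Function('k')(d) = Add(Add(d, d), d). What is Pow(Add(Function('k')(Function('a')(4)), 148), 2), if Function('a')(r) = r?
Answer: 25600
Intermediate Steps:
Function('k')(d) = Mul(3, d) (Function('k')(d) = Add(Mul(2, d), d) = Mul(3, d))
Pow(Add(Function('k')(Function('a')(4)), 148), 2) = Pow(Add(Mul(3, 4), 148), 2) = Pow(Add(12, 148), 2) = Pow(160, 2) = 25600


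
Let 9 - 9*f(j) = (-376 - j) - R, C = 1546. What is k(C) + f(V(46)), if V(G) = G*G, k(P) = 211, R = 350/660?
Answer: 290435/594 ≈ 488.95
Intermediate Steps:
R = 35/66 (R = 350*(1/660) = 35/66 ≈ 0.53030)
V(G) = G²
f(j) = 25445/594 + j/9 (f(j) = 1 - ((-376 - j) - 1*35/66)/9 = 1 - ((-376 - j) - 35/66)/9 = 1 - (-24851/66 - j)/9 = 1 + (24851/594 + j/9) = 25445/594 + j/9)
k(C) + f(V(46)) = 211 + (25445/594 + (⅑)*46²) = 211 + (25445/594 + (⅑)*2116) = 211 + (25445/594 + 2116/9) = 211 + 165101/594 = 290435/594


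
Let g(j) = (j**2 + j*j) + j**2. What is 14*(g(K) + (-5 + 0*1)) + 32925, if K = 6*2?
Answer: 38903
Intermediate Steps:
K = 12
g(j) = 3*j**2 (g(j) = (j**2 + j**2) + j**2 = 2*j**2 + j**2 = 3*j**2)
14*(g(K) + (-5 + 0*1)) + 32925 = 14*(3*12**2 + (-5 + 0*1)) + 32925 = 14*(3*144 + (-5 + 0)) + 32925 = 14*(432 - 5) + 32925 = 14*427 + 32925 = 5978 + 32925 = 38903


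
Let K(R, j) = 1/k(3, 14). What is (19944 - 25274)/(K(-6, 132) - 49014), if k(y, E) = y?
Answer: 15990/147041 ≈ 0.10875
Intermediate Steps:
K(R, j) = ⅓ (K(R, j) = 1/3 = ⅓)
(19944 - 25274)/(K(-6, 132) - 49014) = (19944 - 25274)/(⅓ - 49014) = -5330/(-147041/3) = -5330*(-3/147041) = 15990/147041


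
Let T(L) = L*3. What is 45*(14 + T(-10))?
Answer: -720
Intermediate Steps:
T(L) = 3*L
45*(14 + T(-10)) = 45*(14 + 3*(-10)) = 45*(14 - 30) = 45*(-16) = -720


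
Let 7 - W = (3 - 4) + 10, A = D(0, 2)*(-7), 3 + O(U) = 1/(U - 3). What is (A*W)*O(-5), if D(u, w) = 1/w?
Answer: -175/8 ≈ -21.875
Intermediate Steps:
O(U) = -3 + 1/(-3 + U) (O(U) = -3 + 1/(U - 3) = -3 + 1/(-3 + U))
A = -7/2 ≈ -3.5000
W = -2 (W = 7 - ((3 - 4) + 10) = 7 - (-1 + 10) = 7 - 1*9 = 7 - 9 = -2)
(A*W)*O(-5) = (-7/2*(-2))*((10 - 3*(-5))/(-3 - 5)) = 7*((10 + 15)/(-8)) = 7*(-⅛*25) = 7*(-25/8) = -175/8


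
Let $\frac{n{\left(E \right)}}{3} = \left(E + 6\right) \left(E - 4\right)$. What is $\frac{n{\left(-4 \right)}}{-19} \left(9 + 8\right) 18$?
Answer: $\frac{14688}{19} \approx 773.05$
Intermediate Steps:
$n{\left(E \right)} = 3 \left(-4 + E\right) \left(6 + E\right)$ ($n{\left(E \right)} = 3 \left(E + 6\right) \left(E - 4\right) = 3 \left(6 + E\right) \left(-4 + E\right) = 3 \left(-4 + E\right) \left(6 + E\right)$)
$\frac{n{\left(-4 \right)}}{-19} \left(9 + 8\right) 18 = \frac{-72 + 3 \left(-4\right)^{2} + 6 \left(-4\right)}{-19} \left(9 + 8\right) 18 = \left(-72 + 3 \cdot 16 - 24\right) \left(- \frac{1}{19}\right) 17 \cdot 18 = \left(-72 + 48 - 24\right) \left(- \frac{1}{19}\right) 17 \cdot 18 = \left(-48\right) \left(- \frac{1}{19}\right) 17 \cdot 18 = \frac{48}{19} \cdot 17 \cdot 18 = \frac{816}{19} \cdot 18 = \frac{14688}{19}$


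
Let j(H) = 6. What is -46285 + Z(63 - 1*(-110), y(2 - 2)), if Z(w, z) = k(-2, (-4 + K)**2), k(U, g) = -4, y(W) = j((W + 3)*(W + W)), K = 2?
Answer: -46289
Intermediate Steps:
y(W) = 6
Z(w, z) = -4
-46285 + Z(63 - 1*(-110), y(2 - 2)) = -46285 - 4 = -46289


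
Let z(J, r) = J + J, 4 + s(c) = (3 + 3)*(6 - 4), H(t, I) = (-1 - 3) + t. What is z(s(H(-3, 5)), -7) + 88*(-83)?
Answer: -7288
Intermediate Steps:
H(t, I) = -4 + t
s(c) = 8 (s(c) = -4 + (3 + 3)*(6 - 4) = -4 + 6*2 = -4 + 12 = 8)
z(J, r) = 2*J
z(s(H(-3, 5)), -7) + 88*(-83) = 2*8 + 88*(-83) = 16 - 7304 = -7288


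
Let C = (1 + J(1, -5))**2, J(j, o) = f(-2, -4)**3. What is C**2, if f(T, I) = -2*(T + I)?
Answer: 8936757492481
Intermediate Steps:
f(T, I) = -2*I - 2*T (f(T, I) = -2*(I + T) = -2*I - 2*T)
J(j, o) = 1728 (J(j, o) = (-2*(-4) - 2*(-2))**3 = (8 + 4)**3 = 12**3 = 1728)
C = 2989441 (C = (1 + 1728)**2 = 1729**2 = 2989441)
C**2 = 2989441**2 = 8936757492481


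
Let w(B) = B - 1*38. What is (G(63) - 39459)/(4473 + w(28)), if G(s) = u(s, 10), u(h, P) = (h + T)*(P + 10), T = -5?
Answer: -38299/4463 ≈ -8.5815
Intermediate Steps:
w(B) = -38 + B (w(B) = B - 38 = -38 + B)
u(h, P) = (-5 + h)*(10 + P) (u(h, P) = (h - 5)*(P + 10) = (-5 + h)*(10 + P))
G(s) = -100 + 20*s (G(s) = -50 - 5*10 + 10*s + 10*s = -50 - 50 + 10*s + 10*s = -100 + 20*s)
(G(63) - 39459)/(4473 + w(28)) = ((-100 + 20*63) - 39459)/(4473 + (-38 + 28)) = ((-100 + 1260) - 39459)/(4473 - 10) = (1160 - 39459)/4463 = -38299*1/4463 = -38299/4463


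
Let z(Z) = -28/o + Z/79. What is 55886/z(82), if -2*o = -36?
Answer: -19867473/184 ≈ -1.0798e+5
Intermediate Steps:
o = 18 (o = -½*(-36) = 18)
z(Z) = -14/9 + Z/79 (z(Z) = -28/18 + Z/79 = -28*1/18 + Z*(1/79) = -14/9 + Z/79)
55886/z(82) = 55886/(-14/9 + (1/79)*82) = 55886/(-14/9 + 82/79) = 55886/(-368/711) = 55886*(-711/368) = -19867473/184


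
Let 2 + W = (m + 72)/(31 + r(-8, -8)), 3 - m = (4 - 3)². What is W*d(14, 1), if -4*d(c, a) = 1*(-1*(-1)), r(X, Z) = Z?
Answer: -7/23 ≈ -0.30435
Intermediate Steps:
m = 2 (m = 3 - (4 - 3)² = 3 - 1*1² = 3 - 1*1 = 3 - 1 = 2)
d(c, a) = -¼ (d(c, a) = -(-1*(-1))/4 = -1/4 = -¼*1 = -¼)
W = 28/23 (W = -2 + (2 + 72)/(31 - 8) = -2 + 74/23 = 28/23 ≈ 1.2174)
W*d(14, 1) = (28/23)*(-¼) = -7/23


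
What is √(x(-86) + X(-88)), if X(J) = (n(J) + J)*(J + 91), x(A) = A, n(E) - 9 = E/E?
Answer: 8*I*√5 ≈ 17.889*I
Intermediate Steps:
n(E) = 10 (n(E) = 9 + E/E = 9 + 1 = 10)
X(J) = (10 + J)*(91 + J) (X(J) = (10 + J)*(J + 91) = (10 + J)*(91 + J))
√(x(-86) + X(-88)) = √(-86 + (910 + (-88)² + 101*(-88))) = √(-86 + (910 + 7744 - 8888)) = √(-86 - 234) = √(-320) = 8*I*√5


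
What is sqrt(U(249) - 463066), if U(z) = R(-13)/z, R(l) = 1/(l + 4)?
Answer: I*sqrt(258394995843)/747 ≈ 680.49*I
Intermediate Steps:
R(l) = 1/(4 + l)
U(z) = -1/(9*z) (U(z) = 1/((4 - 13)*z) = 1/((-9)*z) = -1/(9*z))
sqrt(U(249) - 463066) = sqrt(-1/9/249 - 463066) = sqrt(-1/9*1/249 - 463066) = sqrt(-1/2241 - 463066) = sqrt(-1037730907/2241) = I*sqrt(258394995843)/747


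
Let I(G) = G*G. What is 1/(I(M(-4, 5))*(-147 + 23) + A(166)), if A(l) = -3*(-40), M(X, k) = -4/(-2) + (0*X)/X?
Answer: -1/376 ≈ -0.0026596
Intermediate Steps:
M(X, k) = 2 (M(X, k) = -4*(-1/2) + 0/X = 2 + 0 = 2)
I(G) = G**2
A(l) = 120
1/(I(M(-4, 5))*(-147 + 23) + A(166)) = 1/(2**2*(-147 + 23) + 120) = 1/(4*(-124) + 120) = 1/(-496 + 120) = 1/(-376) = -1/376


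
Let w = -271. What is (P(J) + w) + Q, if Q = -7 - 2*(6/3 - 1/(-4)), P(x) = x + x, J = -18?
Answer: -637/2 ≈ -318.50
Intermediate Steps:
P(x) = 2*x
Q = -23/2 (Q = -7 - 2*(6*(1/3) - 1*(-1/4)) = -7 - 2*(2 + 1/4) = -7 - 2*9/4 = -7 - 9/2 = -23/2 ≈ -11.500)
(P(J) + w) + Q = (2*(-18) - 271) - 23/2 = (-36 - 271) - 23/2 = -307 - 23/2 = -637/2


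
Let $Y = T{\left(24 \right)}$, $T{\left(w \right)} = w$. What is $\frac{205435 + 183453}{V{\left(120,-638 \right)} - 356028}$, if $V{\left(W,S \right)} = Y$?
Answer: $- \frac{97222}{89001} \approx -1.0924$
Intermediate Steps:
$Y = 24$
$V{\left(W,S \right)} = 24$
$\frac{205435 + 183453}{V{\left(120,-638 \right)} - 356028} = \frac{205435 + 183453}{24 - 356028} = \frac{388888}{-356004} = 388888 \left(- \frac{1}{356004}\right) = - \frac{97222}{89001}$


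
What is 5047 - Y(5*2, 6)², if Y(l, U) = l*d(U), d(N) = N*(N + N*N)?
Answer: -6345353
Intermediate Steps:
d(N) = N*(N + N²)
Y(l, U) = l*U²*(1 + U) (Y(l, U) = l*(U²*(1 + U)) = l*U²*(1 + U))
5047 - Y(5*2, 6)² = 5047 - ((5*2)*6²*(1 + 6))² = 5047 - (10*36*7)² = 5047 - 1*2520² = 5047 - 1*6350400 = 5047 - 6350400 = -6345353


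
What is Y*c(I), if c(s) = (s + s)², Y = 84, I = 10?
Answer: 33600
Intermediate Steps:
c(s) = 4*s² (c(s) = (2*s)² = 4*s²)
Y*c(I) = 84*(4*10²) = 84*(4*100) = 84*400 = 33600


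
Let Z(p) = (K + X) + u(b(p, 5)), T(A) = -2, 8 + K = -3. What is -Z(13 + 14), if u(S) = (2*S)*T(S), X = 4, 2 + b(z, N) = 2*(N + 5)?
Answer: 79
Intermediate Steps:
K = -11 (K = -8 - 3 = -11)
b(z, N) = 8 + 2*N (b(z, N) = -2 + 2*(N + 5) = -2 + 2*(5 + N) = -2 + (10 + 2*N) = 8 + 2*N)
u(S) = -4*S (u(S) = (2*S)*(-2) = -4*S)
Z(p) = -79 (Z(p) = (-11 + 4) - 4*(8 + 2*5) = -7 - 4*(8 + 10) = -7 - 4*18 = -7 - 72 = -79)
-Z(13 + 14) = -1*(-79) = 79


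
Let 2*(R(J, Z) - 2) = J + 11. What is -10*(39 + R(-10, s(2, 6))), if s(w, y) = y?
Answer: -415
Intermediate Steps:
R(J, Z) = 15/2 + J/2 (R(J, Z) = 2 + (J + 11)/2 = 2 + (11 + J)/2 = 2 + (11/2 + J/2) = 15/2 + J/2)
-10*(39 + R(-10, s(2, 6))) = -10*(39 + (15/2 + (1/2)*(-10))) = -10*(39 + (15/2 - 5)) = -10*(39 + 5/2) = -10*83/2 = -415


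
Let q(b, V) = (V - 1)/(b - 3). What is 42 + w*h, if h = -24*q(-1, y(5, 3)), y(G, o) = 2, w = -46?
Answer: -234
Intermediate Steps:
q(b, V) = (-1 + V)/(-3 + b)
h = 6 (h = -24*(-1 + 2)/(-3 - 1) = -24/(-4) = -(-6) = -24*(-¼) = 6)
42 + w*h = 42 - 46*6 = 42 - 276 = -234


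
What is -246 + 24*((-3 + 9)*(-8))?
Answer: -1398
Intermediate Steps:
-246 + 24*((-3 + 9)*(-8)) = -246 + 24*(6*(-8)) = -246 + 24*(-48) = -246 - 1152 = -1398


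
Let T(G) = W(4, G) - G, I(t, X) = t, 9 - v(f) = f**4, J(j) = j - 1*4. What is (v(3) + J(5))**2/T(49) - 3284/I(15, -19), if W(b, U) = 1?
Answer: -77749/240 ≈ -323.95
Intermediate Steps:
J(j) = -4 + j (J(j) = j - 4 = -4 + j)
v(f) = 9 - f**4
T(G) = 1 - G
(v(3) + J(5))**2/T(49) - 3284/I(15, -19) = ((9 - 1*3**4) + (-4 + 5))**2/(1 - 1*49) - 3284/15 = ((9 - 1*81) + 1)**2/(1 - 49) - 3284*1/15 = ((9 - 81) + 1)**2/(-48) - 3284/15 = (-72 + 1)**2*(-1/48) - 3284/15 = (-71)**2*(-1/48) - 3284/15 = 5041*(-1/48) - 3284/15 = -5041/48 - 3284/15 = -77749/240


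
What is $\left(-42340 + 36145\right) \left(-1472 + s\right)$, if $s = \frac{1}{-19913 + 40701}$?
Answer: $\frac{189566597325}{20788} \approx 9.119 \cdot 10^{6}$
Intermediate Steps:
$s = \frac{1}{20788} \approx 4.8105 \cdot 10^{-5}$
$\left(-42340 + 36145\right) \left(-1472 + s\right) = \left(-42340 + 36145\right) \left(-1472 + \frac{1}{20788}\right) = \left(-6195\right) \left(- \frac{30599935}{20788}\right) = \frac{189566597325}{20788}$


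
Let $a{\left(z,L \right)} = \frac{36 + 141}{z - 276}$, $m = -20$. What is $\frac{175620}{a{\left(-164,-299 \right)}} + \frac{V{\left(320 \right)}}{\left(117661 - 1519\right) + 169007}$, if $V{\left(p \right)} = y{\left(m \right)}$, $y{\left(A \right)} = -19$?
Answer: $- \frac{7344753883521}{16823791} \approx -4.3657 \cdot 10^{5}$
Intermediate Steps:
$V{\left(p \right)} = -19$
$a{\left(z,L \right)} = \frac{177}{-276 + z}$
$\frac{175620}{a{\left(-164,-299 \right)}} + \frac{V{\left(320 \right)}}{\left(117661 - 1519\right) + 169007} = \frac{175620}{177 \frac{1}{-276 - 164}} - \frac{19}{\left(117661 - 1519\right) + 169007} = \frac{175620}{177 \frac{1}{-440}} - \frac{19}{116142 + 169007} = \frac{175620}{177 \left(- \frac{1}{440}\right)} - \frac{19}{285149} = \frac{175620}{- \frac{177}{440}} - \frac{19}{285149} = 175620 \left(- \frac{440}{177}\right) - \frac{19}{285149} = - \frac{25757600}{59} - \frac{19}{285149} = - \frac{7344753883521}{16823791}$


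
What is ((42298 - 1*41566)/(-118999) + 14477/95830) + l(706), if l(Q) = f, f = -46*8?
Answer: -4194899493597/11403674170 ≈ -367.85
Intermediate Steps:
f = -368
l(Q) = -368
((42298 - 1*41566)/(-118999) + 14477/95830) + l(706) = ((42298 - 1*41566)/(-118999) + 14477/95830) - 368 = ((42298 - 41566)*(-1/118999) + 14477*(1/95830)) - 368 = (732*(-1/118999) + 14477/95830) - 368 = (-732/118999 + 14477/95830) - 368 = 1652600963/11403674170 - 368 = -4194899493597/11403674170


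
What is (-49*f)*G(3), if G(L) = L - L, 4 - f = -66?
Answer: 0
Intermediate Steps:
f = 70 (f = 4 - 1*(-66) = 4 + 66 = 70)
G(L) = 0
(-49*f)*G(3) = -49*70*0 = -3430*0 = 0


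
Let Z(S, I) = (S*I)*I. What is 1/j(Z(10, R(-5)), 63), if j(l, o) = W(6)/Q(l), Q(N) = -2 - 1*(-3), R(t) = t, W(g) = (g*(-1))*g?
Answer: -1/36 ≈ -0.027778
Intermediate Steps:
W(g) = -g**2 (W(g) = (-g)*g = -g**2)
Q(N) = 1 (Q(N) = -2 + 3 = 1)
Z(S, I) = S*I**2 (Z(S, I) = (I*S)*I = S*I**2)
j(l, o) = -36 (j(l, o) = -1*6**2/1 = -1*36*1 = -36*1 = -36)
1/j(Z(10, R(-5)), 63) = 1/(-36) = -1/36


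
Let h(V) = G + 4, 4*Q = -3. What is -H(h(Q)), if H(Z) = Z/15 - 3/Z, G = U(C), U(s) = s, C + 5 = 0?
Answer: -44/15 ≈ -2.9333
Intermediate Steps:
C = -5 (C = -5 + 0 = -5)
Q = -¾ (Q = (¼)*(-3) = -¾ ≈ -0.75000)
G = -5
h(V) = -1 (h(V) = -5 + 4 = -1)
H(Z) = -3/Z + Z/15 (H(Z) = Z*(1/15) - 3/Z = Z/15 - 3/Z = -3/Z + Z/15)
-H(h(Q)) = -(-3/(-1) + (1/15)*(-1)) = -(-3*(-1) - 1/15) = -(3 - 1/15) = -1*44/15 = -44/15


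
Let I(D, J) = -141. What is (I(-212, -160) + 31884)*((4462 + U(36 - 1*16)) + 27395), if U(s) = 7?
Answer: 1011458952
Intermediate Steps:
(I(-212, -160) + 31884)*((4462 + U(36 - 1*16)) + 27395) = (-141 + 31884)*((4462 + 7) + 27395) = 31743*(4469 + 27395) = 31743*31864 = 1011458952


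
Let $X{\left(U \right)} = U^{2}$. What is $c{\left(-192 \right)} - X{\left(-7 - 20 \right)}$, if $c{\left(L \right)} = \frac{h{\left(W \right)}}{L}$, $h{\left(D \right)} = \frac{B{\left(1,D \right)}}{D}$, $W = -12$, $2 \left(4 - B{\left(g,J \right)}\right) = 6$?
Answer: $- \frac{1679615}{2304} \approx -729.0$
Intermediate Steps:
$B{\left(g,J \right)} = 1$ ($B{\left(g,J \right)} = 4 - 3 = 1$)
$h{\left(D \right)} = \frac{1}{D}$ ($h{\left(D \right)} = 1 \frac{1}{D} = \frac{1}{D}$)
$c{\left(L \right)} = - \frac{1}{12 L}$ ($c{\left(L \right)} = \frac{1}{\left(-12\right) L} = - \frac{1}{12 L}$)
$c{\left(-192 \right)} - X{\left(-7 - 20 \right)} = - \frac{1}{12 \left(-192\right)} - \left(-7 - 20\right)^{2} = \left(- \frac{1}{12}\right) \left(- \frac{1}{192}\right) - \left(-27\right)^{2} = \frac{1}{2304} - 729 = - \frac{1679615}{2304}$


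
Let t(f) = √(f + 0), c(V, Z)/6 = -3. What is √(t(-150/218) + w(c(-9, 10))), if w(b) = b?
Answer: √(-213858 + 545*I*√327)/109 ≈ 0.097732 + 4.2438*I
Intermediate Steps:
c(V, Z) = -18 (c(V, Z) = 6*(-3) = -18)
t(f) = √f
√(t(-150/218) + w(c(-9, 10))) = √(√(-150/218) - 18) = √(√(-150*1/218) - 18) = √(√(-75/109) - 18) = √(5*I*√327/109 - 18) = √(-18 + 5*I*√327/109)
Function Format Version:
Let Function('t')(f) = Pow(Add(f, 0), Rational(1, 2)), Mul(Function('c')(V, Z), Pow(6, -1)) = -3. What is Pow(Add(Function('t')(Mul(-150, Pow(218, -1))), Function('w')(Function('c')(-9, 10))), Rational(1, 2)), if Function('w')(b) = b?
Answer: Mul(Rational(1, 109), Pow(Add(-213858, Mul(545, I, Pow(327, Rational(1, 2)))), Rational(1, 2))) ≈ Add(0.097732, Mul(4.2438, I))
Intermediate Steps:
Function('c')(V, Z) = -18 (Function('c')(V, Z) = Mul(6, -3) = -18)
Function('t')(f) = Pow(f, Rational(1, 2))
Pow(Add(Function('t')(Mul(-150, Pow(218, -1))), Function('w')(Function('c')(-9, 10))), Rational(1, 2)) = Pow(Add(Pow(Mul(-150, Pow(218, -1)), Rational(1, 2)), -18), Rational(1, 2)) = Pow(Add(Pow(Mul(-150, Rational(1, 218)), Rational(1, 2)), -18), Rational(1, 2)) = Pow(Add(Pow(Rational(-75, 109), Rational(1, 2)), -18), Rational(1, 2)) = Pow(Add(Mul(Rational(5, 109), I, Pow(327, Rational(1, 2))), -18), Rational(1, 2)) = Pow(Add(-18, Mul(Rational(5, 109), I, Pow(327, Rational(1, 2)))), Rational(1, 2))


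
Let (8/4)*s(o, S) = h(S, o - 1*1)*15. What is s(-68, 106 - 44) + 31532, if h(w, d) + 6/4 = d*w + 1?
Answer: -2227/4 ≈ -556.75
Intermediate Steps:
h(w, d) = -½ + d*w (h(w, d) = -3/2 + (d*w + 1) = -3/2 + (1 + d*w) = -½ + d*w)
s(o, S) = -15/4 + 15*S*(-1 + o)/2 (s(o, S) = ((-½ + (o - 1*1)*S)*15)/2 = ((-½ + (o - 1)*S)*15)/2 = ((-½ + (-1 + o)*S)*15)/2 = ((-½ + S*(-1 + o))*15)/2 = (-15/2 + 15*S*(-1 + o))/2 = -15/4 + 15*S*(-1 + o)/2)
s(-68, 106 - 44) + 31532 = (-15/4 + 15*(106 - 44)*(-1 - 68)/2) + 31532 = (-15/4 + (15/2)*62*(-69)) + 31532 = (-15/4 - 32085) + 31532 = -128355/4 + 31532 = -2227/4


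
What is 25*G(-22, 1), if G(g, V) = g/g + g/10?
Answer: -30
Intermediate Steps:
G(g, V) = 1 + g/10 (G(g, V) = 1 + g*(1/10) = 1 + g/10)
25*G(-22, 1) = 25*(1 + (1/10)*(-22)) = 25*(1 - 11/5) = 25*(-6/5) = -30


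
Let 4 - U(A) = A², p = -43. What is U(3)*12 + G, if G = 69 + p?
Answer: -34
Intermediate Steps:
U(A) = 4 - A²
G = 26 (G = 69 - 43 = 26)
U(3)*12 + G = (4 - 1*3²)*12 + 26 = (4 - 1*9)*12 + 26 = (4 - 9)*12 + 26 = -5*12 + 26 = -60 + 26 = -34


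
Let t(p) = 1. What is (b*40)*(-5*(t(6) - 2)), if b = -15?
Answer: -3000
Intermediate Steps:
(b*40)*(-5*(t(6) - 2)) = (-15*40)*(-5*(1 - 2)) = -(-3000)*(-1) = -600*5 = -3000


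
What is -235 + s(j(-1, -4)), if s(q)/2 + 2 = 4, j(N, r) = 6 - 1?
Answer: -231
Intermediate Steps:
j(N, r) = 5
s(q) = 4 (s(q) = -4 + 2*4 = -4 + 8 = 4)
-235 + s(j(-1, -4)) = -235 + 4 = -231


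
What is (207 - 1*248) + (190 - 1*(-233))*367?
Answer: 155200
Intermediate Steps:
(207 - 1*248) + (190 - 1*(-233))*367 = (207 - 248) + (190 + 233)*367 = -41 + 423*367 = -41 + 155241 = 155200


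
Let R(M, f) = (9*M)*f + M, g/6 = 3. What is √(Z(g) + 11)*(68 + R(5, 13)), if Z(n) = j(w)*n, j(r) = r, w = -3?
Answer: 658*I*√43 ≈ 4314.8*I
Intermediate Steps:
g = 18 (g = 6*3 = 18)
R(M, f) = M + 9*M*f (R(M, f) = 9*M*f + M = M + 9*M*f)
Z(n) = -3*n
√(Z(g) + 11)*(68 + R(5, 13)) = √(-3*18 + 11)*(68 + 5*(1 + 9*13)) = √(-54 + 11)*(68 + 5*(1 + 117)) = √(-43)*(68 + 5*118) = (I*√43)*(68 + 590) = (I*√43)*658 = 658*I*√43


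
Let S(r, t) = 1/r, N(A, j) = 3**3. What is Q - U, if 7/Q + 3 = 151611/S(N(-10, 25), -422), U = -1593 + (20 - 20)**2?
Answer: 6520935949/4093494 ≈ 1593.0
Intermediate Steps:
N(A, j) = 27
U = -1593 (U = -1593 + 0**2 = -1593 + 0 = -1593)
Q = 7/4093494 (Q = 7/(-3 + 151611/(1/27)) = 7/(-3 + 151611*27) = 7/(-3 + 4093497) = 7/4093494 ≈ 1.7100e-6)
Q - U = 7/4093494 - 1*(-1593) = 7/4093494 + 1593 = 6520935949/4093494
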